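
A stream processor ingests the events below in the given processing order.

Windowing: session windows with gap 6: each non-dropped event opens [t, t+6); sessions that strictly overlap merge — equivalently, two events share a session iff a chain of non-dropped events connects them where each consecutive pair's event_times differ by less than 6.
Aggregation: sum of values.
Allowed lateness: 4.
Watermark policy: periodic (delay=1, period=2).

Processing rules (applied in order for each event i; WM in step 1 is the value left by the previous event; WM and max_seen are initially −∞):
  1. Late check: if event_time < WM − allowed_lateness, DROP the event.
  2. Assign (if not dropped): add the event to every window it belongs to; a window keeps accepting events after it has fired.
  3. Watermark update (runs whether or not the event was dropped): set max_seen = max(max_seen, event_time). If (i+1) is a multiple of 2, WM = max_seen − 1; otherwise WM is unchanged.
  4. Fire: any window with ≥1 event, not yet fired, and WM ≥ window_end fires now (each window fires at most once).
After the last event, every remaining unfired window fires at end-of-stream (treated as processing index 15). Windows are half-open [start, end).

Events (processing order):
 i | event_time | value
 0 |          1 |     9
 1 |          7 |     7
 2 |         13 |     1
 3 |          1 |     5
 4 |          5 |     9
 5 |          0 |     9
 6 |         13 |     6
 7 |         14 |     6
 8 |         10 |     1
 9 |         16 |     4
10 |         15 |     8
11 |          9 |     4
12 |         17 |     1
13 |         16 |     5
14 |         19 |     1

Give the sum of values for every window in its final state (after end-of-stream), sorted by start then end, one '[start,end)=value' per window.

[1,7)=9 [7,25)=40

i=0 t=1 v=9: → [1,7); WM=−∞
i=1 t=7 v=7: → [7,13); WM=6
i=2 t=13 v=1: → [13,19); WM=6
i=3 t=1 v=5: DROP (t<6-4); WM=12
i=4 t=5 v=9: DROP (t<12-4); WM=12
i=5 t=0 v=9: DROP (t<12-4); WM=12
i=6 t=13 v=6: → [13,19); WM=12
i=7 t=14 v=6: → [13,20); WM=13
i=8 t=10 v=1: → [7,20); WM=13
i=9 t=16 v=4: → [7,22); WM=15
i=10 t=15 v=8: → [7,22); WM=15
i=11 t=9 v=4: DROP (t<15-4); WM=15
i=12 t=17 v=1: → [7,23); WM=15
i=13 t=16 v=5: → [7,23); WM=16
i=14 t=19 v=1: → [7,25); WM=16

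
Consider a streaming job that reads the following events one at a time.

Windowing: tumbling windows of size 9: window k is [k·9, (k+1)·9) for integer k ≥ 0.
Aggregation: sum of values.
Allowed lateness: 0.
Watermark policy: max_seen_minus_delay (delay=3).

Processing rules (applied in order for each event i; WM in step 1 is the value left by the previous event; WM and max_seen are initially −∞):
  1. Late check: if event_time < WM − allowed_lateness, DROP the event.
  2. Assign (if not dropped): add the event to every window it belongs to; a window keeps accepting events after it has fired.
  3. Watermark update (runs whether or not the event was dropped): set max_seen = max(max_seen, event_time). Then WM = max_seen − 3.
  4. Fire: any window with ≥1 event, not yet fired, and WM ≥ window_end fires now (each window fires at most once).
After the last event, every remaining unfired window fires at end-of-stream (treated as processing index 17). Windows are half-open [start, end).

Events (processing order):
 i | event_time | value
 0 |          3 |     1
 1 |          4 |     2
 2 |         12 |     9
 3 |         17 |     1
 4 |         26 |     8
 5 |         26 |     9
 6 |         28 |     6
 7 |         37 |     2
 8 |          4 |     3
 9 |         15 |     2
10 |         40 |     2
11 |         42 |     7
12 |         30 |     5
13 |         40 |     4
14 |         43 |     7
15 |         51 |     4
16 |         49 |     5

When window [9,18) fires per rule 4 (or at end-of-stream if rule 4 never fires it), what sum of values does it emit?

i=0 t=3 v=1: → [0,9); WM=0
i=1 t=4 v=2: → [0,9); WM=1
i=2 t=12 v=9: → [9,18); WM=9; [0,9) fires=3
i=3 t=17 v=1: → [9,18); WM=14
i=4 t=26 v=8: → [18,27); WM=23; [9,18) fires=10
i=5 t=26 v=9: → [18,27); WM=23
i=6 t=28 v=6: → [27,36); WM=25
i=7 t=37 v=2: → [36,45); WM=34; [18,27) fires=17
i=8 t=4 v=3: DROP (t<34-0); WM=34
i=9 t=15 v=2: DROP (t<34-0); WM=34
i=10 t=40 v=2: → [36,45); WM=37; [27,36) fires=6
i=11 t=42 v=7: → [36,45); WM=39
i=12 t=30 v=5: DROP (t<39-0); WM=39
i=13 t=40 v=4: → [36,45); WM=39
i=14 t=43 v=7: → [36,45); WM=40
i=15 t=51 v=4: → [45,54); WM=48; [36,45) fires=22
i=16 t=49 v=5: → [45,54); WM=48

10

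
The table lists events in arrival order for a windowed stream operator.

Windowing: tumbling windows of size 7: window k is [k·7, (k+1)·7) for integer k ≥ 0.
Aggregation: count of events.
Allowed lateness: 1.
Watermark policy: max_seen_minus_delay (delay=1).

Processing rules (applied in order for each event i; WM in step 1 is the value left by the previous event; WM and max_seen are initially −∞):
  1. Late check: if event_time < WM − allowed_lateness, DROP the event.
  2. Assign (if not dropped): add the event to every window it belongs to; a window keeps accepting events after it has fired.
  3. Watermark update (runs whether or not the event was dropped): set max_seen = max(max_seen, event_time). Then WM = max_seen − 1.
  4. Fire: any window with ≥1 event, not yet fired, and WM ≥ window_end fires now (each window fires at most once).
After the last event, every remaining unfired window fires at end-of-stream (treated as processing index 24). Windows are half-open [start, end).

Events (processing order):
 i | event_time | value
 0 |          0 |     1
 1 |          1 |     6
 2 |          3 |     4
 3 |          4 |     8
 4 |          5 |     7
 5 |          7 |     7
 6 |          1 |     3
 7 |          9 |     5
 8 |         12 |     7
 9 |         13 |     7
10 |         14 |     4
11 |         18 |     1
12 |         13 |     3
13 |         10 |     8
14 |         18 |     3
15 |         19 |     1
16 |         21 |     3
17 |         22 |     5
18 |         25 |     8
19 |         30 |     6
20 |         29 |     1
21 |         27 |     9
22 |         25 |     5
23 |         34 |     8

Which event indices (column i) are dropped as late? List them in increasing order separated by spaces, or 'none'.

i=0 t=0 v=1: → [0,7); WM=-1
i=1 t=1 v=6: → [0,7); WM=0
i=2 t=3 v=4: → [0,7); WM=2
i=3 t=4 v=8: → [0,7); WM=3
i=4 t=5 v=7: → [0,7); WM=4
i=5 t=7 v=7: → [7,14); WM=6
i=6 t=1 v=3: DROP (t<6-1); WM=6
i=7 t=9 v=5: → [7,14); WM=8; [0,7) fires=5
i=8 t=12 v=7: → [7,14); WM=11
i=9 t=13 v=7: → [7,14); WM=12
i=10 t=14 v=4: → [14,21); WM=13
i=11 t=18 v=1: → [14,21); WM=17; [7,14) fires=4
i=12 t=13 v=3: DROP (t<17-1); WM=17
i=13 t=10 v=8: DROP (t<17-1); WM=17
i=14 t=18 v=3: → [14,21); WM=17
i=15 t=19 v=1: → [14,21); WM=18
i=16 t=21 v=3: → [21,28); WM=20
i=17 t=22 v=5: → [21,28); WM=21; [14,21) fires=4
i=18 t=25 v=8: → [21,28); WM=24
i=19 t=30 v=6: → [28,35); WM=29; [21,28) fires=3
i=20 t=29 v=1: → [28,35); WM=29
i=21 t=27 v=9: DROP (t<29-1); WM=29
i=22 t=25 v=5: DROP (t<29-1); WM=29
i=23 t=34 v=8: → [28,35); WM=33

6 12 13 21 22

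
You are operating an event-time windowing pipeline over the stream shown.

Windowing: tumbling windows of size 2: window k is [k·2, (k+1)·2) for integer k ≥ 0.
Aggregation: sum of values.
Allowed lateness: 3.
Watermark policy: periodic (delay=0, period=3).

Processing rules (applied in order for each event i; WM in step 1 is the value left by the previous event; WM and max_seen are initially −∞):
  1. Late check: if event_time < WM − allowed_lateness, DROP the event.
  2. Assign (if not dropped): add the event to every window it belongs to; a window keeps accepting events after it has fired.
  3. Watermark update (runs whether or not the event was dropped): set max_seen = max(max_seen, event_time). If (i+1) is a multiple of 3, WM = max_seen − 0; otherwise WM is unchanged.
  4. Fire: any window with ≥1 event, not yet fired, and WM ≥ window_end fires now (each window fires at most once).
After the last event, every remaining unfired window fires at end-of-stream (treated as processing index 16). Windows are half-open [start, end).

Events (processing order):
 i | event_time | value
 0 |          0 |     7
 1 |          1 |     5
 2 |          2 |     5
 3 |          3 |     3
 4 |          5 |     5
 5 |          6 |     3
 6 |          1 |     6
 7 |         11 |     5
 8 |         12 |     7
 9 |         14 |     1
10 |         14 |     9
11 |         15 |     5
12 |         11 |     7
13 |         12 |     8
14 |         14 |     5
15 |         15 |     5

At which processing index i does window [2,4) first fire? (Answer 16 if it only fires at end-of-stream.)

i=0 t=0 v=7: → [0,2); WM=−∞
i=1 t=1 v=5: → [0,2); WM=−∞
i=2 t=2 v=5: → [2,4); WM=2; [0,2) fires=12
i=3 t=3 v=3: → [2,4); WM=2
i=4 t=5 v=5: → [4,6); WM=2
i=5 t=6 v=3: → [6,8); WM=6; [2,4) fires=8 [4,6) fires=5
i=6 t=1 v=6: DROP (t<6-3); WM=6
i=7 t=11 v=5: → [10,12); WM=6
i=8 t=12 v=7: → [12,14); WM=12; [6,8) fires=3 [10,12) fires=5
i=9 t=14 v=1: → [14,16); WM=12
i=10 t=14 v=9: → [14,16); WM=12
i=11 t=15 v=5: → [14,16); WM=15; [12,14) fires=7
i=12 t=11 v=7: DROP (t<15-3); WM=15
i=13 t=12 v=8: → [12,14); WM=15
i=14 t=14 v=5: → [14,16); WM=15
i=15 t=15 v=5: → [14,16); WM=15

5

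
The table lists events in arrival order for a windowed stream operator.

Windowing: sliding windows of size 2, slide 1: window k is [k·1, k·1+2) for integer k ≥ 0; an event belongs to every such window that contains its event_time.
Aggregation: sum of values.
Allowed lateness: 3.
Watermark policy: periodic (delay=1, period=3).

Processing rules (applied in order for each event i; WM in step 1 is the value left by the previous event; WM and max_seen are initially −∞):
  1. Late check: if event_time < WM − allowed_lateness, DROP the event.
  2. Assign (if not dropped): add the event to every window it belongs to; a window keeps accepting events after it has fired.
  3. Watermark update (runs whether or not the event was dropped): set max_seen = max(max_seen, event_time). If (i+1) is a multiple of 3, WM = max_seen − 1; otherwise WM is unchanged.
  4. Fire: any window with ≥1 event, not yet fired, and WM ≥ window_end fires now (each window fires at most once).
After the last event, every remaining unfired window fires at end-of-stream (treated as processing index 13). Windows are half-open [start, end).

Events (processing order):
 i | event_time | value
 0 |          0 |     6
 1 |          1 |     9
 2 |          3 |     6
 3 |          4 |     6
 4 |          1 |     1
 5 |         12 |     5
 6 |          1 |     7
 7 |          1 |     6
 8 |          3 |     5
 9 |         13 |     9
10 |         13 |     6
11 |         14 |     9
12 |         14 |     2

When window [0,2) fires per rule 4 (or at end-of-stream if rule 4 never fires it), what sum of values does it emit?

i=0 t=0 v=6: → [0,2); WM=−∞
i=1 t=1 v=9: → [1,3),[0,2); WM=−∞
i=2 t=3 v=6: → [3,5),[2,4); WM=2; [0,2) fires=15
i=3 t=4 v=6: → [4,6),[3,5); WM=2
i=4 t=1 v=1: → [1,3),[0,2); WM=2
i=5 t=12 v=5: → [12,14),[11,13); WM=11; [1,3) fires=10 [2,4) fires=6 [3,5) fires=12 [4,6) fires=6
i=6 t=1 v=7: DROP (t<11-3); WM=11
i=7 t=1 v=6: DROP (t<11-3); WM=11
i=8 t=3 v=5: DROP (t<11-3); WM=11
i=9 t=13 v=9: → [13,15),[12,14); WM=11
i=10 t=13 v=6: → [13,15),[12,14); WM=11
i=11 t=14 v=9: → [14,16),[13,15); WM=13; [11,13) fires=5
i=12 t=14 v=2: → [14,16),[13,15); WM=13

15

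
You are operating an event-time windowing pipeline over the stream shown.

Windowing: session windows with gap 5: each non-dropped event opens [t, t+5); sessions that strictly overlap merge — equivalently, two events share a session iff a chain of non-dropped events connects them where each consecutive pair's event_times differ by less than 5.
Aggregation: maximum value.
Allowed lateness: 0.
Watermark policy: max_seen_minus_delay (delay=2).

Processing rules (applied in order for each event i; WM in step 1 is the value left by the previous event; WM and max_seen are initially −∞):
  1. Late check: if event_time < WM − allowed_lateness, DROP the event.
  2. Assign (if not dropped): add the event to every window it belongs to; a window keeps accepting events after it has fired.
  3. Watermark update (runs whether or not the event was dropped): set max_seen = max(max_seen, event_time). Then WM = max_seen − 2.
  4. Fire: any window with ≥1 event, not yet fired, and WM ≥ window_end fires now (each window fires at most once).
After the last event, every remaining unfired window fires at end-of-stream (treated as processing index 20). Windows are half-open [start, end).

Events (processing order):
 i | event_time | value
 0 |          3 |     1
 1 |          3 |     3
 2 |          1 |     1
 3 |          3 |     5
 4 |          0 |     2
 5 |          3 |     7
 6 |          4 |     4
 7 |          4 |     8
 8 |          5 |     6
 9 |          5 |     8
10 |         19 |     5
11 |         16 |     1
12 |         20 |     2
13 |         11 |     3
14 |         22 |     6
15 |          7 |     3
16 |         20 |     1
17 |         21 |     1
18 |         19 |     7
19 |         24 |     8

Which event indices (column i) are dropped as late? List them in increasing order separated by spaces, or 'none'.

4 11 13 15 18

i=0 t=3 v=1: → [3,8); WM=1
i=1 t=3 v=3: → [3,8); WM=1
i=2 t=1 v=1: → [1,8); WM=1
i=3 t=3 v=5: → [1,8); WM=1
i=4 t=0 v=2: DROP (t<1-0); WM=1
i=5 t=3 v=7: → [1,8); WM=1
i=6 t=4 v=4: → [1,9); WM=2
i=7 t=4 v=8: → [1,9); WM=2
i=8 t=5 v=6: → [1,10); WM=3
i=9 t=5 v=8: → [1,10); WM=3
i=10 t=19 v=5: → [19,24); WM=17
i=11 t=16 v=1: DROP (t<17-0); WM=17
i=12 t=20 v=2: → [19,25); WM=18
i=13 t=11 v=3: DROP (t<18-0); WM=18
i=14 t=22 v=6: → [19,27); WM=20
i=15 t=7 v=3: DROP (t<20-0); WM=20
i=16 t=20 v=1: → [19,27); WM=20
i=17 t=21 v=1: → [19,27); WM=20
i=18 t=19 v=7: DROP (t<20-0); WM=20
i=19 t=24 v=8: → [19,29); WM=22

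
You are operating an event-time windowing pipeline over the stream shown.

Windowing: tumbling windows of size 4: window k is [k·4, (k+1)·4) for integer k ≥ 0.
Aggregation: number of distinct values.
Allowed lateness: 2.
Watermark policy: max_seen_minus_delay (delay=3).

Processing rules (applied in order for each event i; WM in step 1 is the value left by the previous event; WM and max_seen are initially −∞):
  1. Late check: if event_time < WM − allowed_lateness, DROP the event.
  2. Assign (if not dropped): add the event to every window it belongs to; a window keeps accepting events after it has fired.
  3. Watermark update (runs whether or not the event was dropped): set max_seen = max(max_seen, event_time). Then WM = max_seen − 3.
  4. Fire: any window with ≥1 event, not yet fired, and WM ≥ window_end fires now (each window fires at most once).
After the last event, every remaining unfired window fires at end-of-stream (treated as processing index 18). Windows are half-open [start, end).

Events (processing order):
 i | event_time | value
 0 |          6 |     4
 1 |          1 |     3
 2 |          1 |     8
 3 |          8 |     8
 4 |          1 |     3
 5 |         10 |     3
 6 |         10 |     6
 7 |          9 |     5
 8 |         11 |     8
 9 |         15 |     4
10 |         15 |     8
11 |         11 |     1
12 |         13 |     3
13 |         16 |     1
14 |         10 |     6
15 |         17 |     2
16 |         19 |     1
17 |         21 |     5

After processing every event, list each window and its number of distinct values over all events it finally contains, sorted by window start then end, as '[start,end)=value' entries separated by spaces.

i=0 t=6 v=4: → [4,8); WM=3
i=1 t=1 v=3: → [0,4); WM=3
i=2 t=1 v=8: → [0,4); WM=3
i=3 t=8 v=8: → [8,12); WM=5; [0,4) fires=2
i=4 t=1 v=3: DROP (t<5-2); WM=5
i=5 t=10 v=3: → [8,12); WM=7
i=6 t=10 v=6: → [8,12); WM=7
i=7 t=9 v=5: → [8,12); WM=7
i=8 t=11 v=8: → [8,12); WM=8; [4,8) fires=1
i=9 t=15 v=4: → [12,16); WM=12; [8,12) fires=4
i=10 t=15 v=8: → [12,16); WM=12
i=11 t=11 v=1: → [8,12); WM=12
i=12 t=13 v=3: → [12,16); WM=12
i=13 t=16 v=1: → [16,20); WM=13
i=14 t=10 v=6: DROP (t<13-2); WM=13
i=15 t=17 v=2: → [16,20); WM=14
i=16 t=19 v=1: → [16,20); WM=16; [12,16) fires=3
i=17 t=21 v=5: → [20,24); WM=18

[0,4)=2 [4,8)=1 [8,12)=5 [12,16)=3 [16,20)=2 [20,24)=1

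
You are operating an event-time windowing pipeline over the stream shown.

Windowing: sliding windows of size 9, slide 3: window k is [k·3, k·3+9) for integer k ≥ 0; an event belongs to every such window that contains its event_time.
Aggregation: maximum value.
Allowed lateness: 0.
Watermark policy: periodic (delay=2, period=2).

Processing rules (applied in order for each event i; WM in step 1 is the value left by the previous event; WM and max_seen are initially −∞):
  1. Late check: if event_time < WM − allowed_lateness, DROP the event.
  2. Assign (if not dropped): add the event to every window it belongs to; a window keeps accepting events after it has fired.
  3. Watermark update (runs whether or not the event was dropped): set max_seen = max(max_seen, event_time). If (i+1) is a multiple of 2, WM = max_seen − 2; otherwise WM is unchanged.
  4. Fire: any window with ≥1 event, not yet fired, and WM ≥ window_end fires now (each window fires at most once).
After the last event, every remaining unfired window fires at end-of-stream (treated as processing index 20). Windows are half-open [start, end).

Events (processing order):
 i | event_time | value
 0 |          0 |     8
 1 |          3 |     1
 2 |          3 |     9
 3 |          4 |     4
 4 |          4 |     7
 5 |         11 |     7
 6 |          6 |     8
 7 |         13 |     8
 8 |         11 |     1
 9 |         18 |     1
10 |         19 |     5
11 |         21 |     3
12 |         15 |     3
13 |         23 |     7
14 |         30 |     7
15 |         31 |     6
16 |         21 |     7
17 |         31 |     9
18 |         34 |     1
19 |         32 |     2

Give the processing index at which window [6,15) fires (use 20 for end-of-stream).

9

i=0 t=0 v=8: → [0,9); WM=−∞
i=1 t=3 v=1: → [3,12),[0,9); WM=1
i=2 t=3 v=9: → [3,12),[0,9); WM=1
i=3 t=4 v=4: → [3,12),[0,9); WM=2
i=4 t=4 v=7: → [3,12),[0,9); WM=2
i=5 t=11 v=7: → [9,18),[6,15),[3,12); WM=9; [0,9) fires=9
i=6 t=6 v=8: DROP (t<9-0); WM=9
i=7 t=13 v=8: → [12,21),[9,18),[6,15); WM=11
i=8 t=11 v=1: → [9,18),[6,15),[3,12); WM=11
i=9 t=18 v=1: → [18,27),[15,24),[12,21); WM=16; [3,12) fires=9 [6,15) fires=8
i=10 t=19 v=5: → [18,27),[15,24),[12,21); WM=16
i=11 t=21 v=3: → [21,30),[18,27),[15,24); WM=19; [9,18) fires=8
i=12 t=15 v=3: DROP (t<19-0); WM=19
i=13 t=23 v=7: → [21,30),[18,27),[15,24); WM=21; [12,21) fires=8
i=14 t=30 v=7: → [30,39),[27,36),[24,33); WM=21
i=15 t=31 v=6: → [30,39),[27,36),[24,33); WM=29; [15,24) fires=7 [18,27) fires=7
i=16 t=21 v=7: DROP (t<29-0); WM=29
i=17 t=31 v=9: → [30,39),[27,36),[24,33); WM=29
i=18 t=34 v=1: → [33,42),[30,39),[27,36); WM=29
i=19 t=32 v=2: → [30,39),[27,36),[24,33); WM=32; [21,30) fires=7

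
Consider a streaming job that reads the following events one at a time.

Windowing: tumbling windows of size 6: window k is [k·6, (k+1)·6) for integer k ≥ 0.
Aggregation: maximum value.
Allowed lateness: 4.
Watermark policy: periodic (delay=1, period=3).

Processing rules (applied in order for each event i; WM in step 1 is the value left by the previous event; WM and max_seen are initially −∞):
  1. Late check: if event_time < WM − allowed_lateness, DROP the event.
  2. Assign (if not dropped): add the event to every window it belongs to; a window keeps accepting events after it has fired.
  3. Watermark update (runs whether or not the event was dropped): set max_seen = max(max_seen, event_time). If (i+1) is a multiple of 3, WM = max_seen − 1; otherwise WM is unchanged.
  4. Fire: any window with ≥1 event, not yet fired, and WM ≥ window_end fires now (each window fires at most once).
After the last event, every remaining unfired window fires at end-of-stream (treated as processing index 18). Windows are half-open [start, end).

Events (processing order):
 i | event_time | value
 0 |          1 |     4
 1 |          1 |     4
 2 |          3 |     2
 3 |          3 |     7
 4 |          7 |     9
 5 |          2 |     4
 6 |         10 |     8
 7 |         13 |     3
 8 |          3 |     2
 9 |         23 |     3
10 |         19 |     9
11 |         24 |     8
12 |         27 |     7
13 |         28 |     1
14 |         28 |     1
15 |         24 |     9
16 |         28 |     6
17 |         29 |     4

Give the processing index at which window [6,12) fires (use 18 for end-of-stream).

8

i=0 t=1 v=4: → [0,6); WM=−∞
i=1 t=1 v=4: → [0,6); WM=−∞
i=2 t=3 v=2: → [0,6); WM=2
i=3 t=3 v=7: → [0,6); WM=2
i=4 t=7 v=9: → [6,12); WM=2
i=5 t=2 v=4: → [0,6); WM=6; [0,6) fires=7
i=6 t=10 v=8: → [6,12); WM=6
i=7 t=13 v=3: → [12,18); WM=6
i=8 t=3 v=2: → [0,6); WM=12; [6,12) fires=9
i=9 t=23 v=3: → [18,24); WM=12
i=10 t=19 v=9: → [18,24); WM=12
i=11 t=24 v=8: → [24,30); WM=23; [12,18) fires=3
i=12 t=27 v=7: → [24,30); WM=23
i=13 t=28 v=1: → [24,30); WM=23
i=14 t=28 v=1: → [24,30); WM=27; [18,24) fires=9
i=15 t=24 v=9: → [24,30); WM=27
i=16 t=28 v=6: → [24,30); WM=27
i=17 t=29 v=4: → [24,30); WM=28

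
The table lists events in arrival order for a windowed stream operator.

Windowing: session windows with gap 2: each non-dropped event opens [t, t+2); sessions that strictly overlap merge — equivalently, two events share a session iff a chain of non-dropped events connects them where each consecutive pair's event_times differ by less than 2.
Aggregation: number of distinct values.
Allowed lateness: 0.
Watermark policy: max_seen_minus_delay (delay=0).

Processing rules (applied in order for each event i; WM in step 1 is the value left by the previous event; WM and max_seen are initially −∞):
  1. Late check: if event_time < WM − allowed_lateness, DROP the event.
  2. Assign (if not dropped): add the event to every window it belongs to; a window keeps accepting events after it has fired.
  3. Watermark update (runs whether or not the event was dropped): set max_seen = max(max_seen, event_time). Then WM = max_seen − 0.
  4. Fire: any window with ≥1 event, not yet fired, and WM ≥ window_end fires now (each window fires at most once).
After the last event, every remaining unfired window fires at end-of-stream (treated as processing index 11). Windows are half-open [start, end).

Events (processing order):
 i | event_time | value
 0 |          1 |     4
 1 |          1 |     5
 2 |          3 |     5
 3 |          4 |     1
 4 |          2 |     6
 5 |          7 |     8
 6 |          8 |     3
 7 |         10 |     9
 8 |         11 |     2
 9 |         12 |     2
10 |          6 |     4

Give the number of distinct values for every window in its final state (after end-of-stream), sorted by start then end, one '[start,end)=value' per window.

i=0 t=1 v=4: → [1,3); WM=1
i=1 t=1 v=5: → [1,3); WM=1
i=2 t=3 v=5: → [3,5); WM=3
i=3 t=4 v=1: → [3,6); WM=4
i=4 t=2 v=6: DROP (t<4-0); WM=4
i=5 t=7 v=8: → [7,9); WM=7
i=6 t=8 v=3: → [7,10); WM=8
i=7 t=10 v=9: → [10,12); WM=10
i=8 t=11 v=2: → [10,13); WM=11
i=9 t=12 v=2: → [10,14); WM=12
i=10 t=6 v=4: DROP (t<12-0); WM=12

[1,3)=2 [3,6)=2 [7,10)=2 [10,14)=2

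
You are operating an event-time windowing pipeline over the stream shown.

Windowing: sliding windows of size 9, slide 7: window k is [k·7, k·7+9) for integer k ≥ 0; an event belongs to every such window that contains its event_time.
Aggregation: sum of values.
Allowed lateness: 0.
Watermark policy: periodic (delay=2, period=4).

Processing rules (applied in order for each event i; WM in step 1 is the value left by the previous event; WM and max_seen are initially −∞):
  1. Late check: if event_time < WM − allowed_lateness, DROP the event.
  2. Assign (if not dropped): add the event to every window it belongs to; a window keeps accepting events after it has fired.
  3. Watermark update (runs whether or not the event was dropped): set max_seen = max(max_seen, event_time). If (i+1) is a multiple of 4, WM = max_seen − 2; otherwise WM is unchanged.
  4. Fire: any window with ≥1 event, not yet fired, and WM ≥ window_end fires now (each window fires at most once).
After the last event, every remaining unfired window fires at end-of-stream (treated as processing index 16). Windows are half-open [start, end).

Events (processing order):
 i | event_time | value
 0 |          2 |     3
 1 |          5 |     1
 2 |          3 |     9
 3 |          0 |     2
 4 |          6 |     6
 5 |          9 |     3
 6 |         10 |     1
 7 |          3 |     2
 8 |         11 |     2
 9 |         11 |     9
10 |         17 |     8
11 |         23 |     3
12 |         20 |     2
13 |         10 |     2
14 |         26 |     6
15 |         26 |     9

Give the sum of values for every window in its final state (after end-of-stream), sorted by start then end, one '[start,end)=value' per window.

i=0 t=2 v=3: → [0,9); WM=−∞
i=1 t=5 v=1: → [0,9); WM=−∞
i=2 t=3 v=9: → [0,9); WM=−∞
i=3 t=0 v=2: → [0,9); WM=3
i=4 t=6 v=6: → [0,9); WM=3
i=5 t=9 v=3: → [7,16); WM=3
i=6 t=10 v=1: → [7,16); WM=3
i=7 t=3 v=2: → [0,9); WM=8
i=8 t=11 v=2: → [7,16); WM=8
i=9 t=11 v=9: → [7,16); WM=8
i=10 t=17 v=8: → [14,23); WM=8
i=11 t=23 v=3: → [21,30); WM=21; [0,9) fires=23 [7,16) fires=15
i=12 t=20 v=2: DROP (t<21-0); WM=21
i=13 t=10 v=2: DROP (t<21-0); WM=21
i=14 t=26 v=6: → [21,30); WM=21
i=15 t=26 v=9: → [21,30); WM=24; [14,23) fires=8

[0,9)=23 [7,16)=15 [14,23)=8 [21,30)=18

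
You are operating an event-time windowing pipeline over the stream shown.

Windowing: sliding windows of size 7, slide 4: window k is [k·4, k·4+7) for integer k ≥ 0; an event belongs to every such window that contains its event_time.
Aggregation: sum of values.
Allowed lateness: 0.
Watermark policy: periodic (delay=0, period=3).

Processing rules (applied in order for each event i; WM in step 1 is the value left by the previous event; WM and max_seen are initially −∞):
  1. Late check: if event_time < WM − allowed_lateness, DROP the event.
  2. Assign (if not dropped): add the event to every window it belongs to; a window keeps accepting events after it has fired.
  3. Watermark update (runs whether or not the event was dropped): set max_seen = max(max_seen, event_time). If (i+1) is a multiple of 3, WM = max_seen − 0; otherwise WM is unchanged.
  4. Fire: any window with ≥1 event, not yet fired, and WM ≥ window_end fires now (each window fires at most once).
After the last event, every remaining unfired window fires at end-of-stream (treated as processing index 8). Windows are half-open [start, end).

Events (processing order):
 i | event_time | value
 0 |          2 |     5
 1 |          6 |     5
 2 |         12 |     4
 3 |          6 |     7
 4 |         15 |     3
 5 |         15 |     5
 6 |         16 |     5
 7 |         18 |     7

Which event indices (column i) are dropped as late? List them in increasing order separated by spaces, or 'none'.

3

i=0 t=2 v=5: → [0,7); WM=−∞
i=1 t=6 v=5: → [4,11),[0,7); WM=−∞
i=2 t=12 v=4: → [12,19),[8,15); WM=12; [0,7) fires=10 [4,11) fires=5
i=3 t=6 v=7: DROP (t<12-0); WM=12
i=4 t=15 v=3: → [12,19); WM=12
i=5 t=15 v=5: → [12,19); WM=15; [8,15) fires=4
i=6 t=16 v=5: → [16,23),[12,19); WM=15
i=7 t=18 v=7: → [16,23),[12,19); WM=15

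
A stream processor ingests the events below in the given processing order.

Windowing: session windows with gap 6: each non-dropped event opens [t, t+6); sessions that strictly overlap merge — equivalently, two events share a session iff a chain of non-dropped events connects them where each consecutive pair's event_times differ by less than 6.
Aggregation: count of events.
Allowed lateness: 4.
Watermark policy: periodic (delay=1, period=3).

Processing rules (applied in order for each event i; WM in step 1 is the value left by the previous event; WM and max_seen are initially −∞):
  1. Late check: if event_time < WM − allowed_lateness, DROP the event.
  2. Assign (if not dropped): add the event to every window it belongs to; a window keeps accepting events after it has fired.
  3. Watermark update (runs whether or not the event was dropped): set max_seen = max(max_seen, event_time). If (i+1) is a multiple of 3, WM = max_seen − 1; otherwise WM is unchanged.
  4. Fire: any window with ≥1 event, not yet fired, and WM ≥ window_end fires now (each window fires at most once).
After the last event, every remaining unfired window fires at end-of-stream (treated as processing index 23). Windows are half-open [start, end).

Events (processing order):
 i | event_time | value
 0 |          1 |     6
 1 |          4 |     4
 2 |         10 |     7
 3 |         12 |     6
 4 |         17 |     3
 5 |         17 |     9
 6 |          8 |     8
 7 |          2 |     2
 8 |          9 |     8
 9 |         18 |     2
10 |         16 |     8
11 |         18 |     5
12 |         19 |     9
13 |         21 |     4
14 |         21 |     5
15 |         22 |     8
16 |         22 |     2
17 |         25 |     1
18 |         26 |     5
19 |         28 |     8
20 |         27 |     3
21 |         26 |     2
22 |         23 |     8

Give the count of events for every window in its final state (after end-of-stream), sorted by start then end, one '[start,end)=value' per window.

i=0 t=1 v=6: → [1,7); WM=−∞
i=1 t=4 v=4: → [1,10); WM=−∞
i=2 t=10 v=7: → [10,16); WM=9
i=3 t=12 v=6: → [10,18); WM=9
i=4 t=17 v=3: → [10,23); WM=9
i=5 t=17 v=9: → [10,23); WM=16
i=6 t=8 v=8: DROP (t<16-4); WM=16
i=7 t=2 v=2: DROP (t<16-4); WM=16
i=8 t=9 v=8: DROP (t<16-4); WM=16
i=9 t=18 v=2: → [10,24); WM=16
i=10 t=16 v=8: → [10,24); WM=16
i=11 t=18 v=5: → [10,24); WM=17
i=12 t=19 v=9: → [10,25); WM=17
i=13 t=21 v=4: → [10,27); WM=17
i=14 t=21 v=5: → [10,27); WM=20
i=15 t=22 v=8: → [10,28); WM=20
i=16 t=22 v=2: → [10,28); WM=20
i=17 t=25 v=1: → [10,31); WM=24
i=18 t=26 v=5: → [10,32); WM=24
i=19 t=28 v=8: → [10,34); WM=24
i=20 t=27 v=3: → [10,34); WM=27
i=21 t=26 v=2: → [10,34); WM=27
i=22 t=23 v=8: → [10,34); WM=27

[1,10)=2 [10,34)=18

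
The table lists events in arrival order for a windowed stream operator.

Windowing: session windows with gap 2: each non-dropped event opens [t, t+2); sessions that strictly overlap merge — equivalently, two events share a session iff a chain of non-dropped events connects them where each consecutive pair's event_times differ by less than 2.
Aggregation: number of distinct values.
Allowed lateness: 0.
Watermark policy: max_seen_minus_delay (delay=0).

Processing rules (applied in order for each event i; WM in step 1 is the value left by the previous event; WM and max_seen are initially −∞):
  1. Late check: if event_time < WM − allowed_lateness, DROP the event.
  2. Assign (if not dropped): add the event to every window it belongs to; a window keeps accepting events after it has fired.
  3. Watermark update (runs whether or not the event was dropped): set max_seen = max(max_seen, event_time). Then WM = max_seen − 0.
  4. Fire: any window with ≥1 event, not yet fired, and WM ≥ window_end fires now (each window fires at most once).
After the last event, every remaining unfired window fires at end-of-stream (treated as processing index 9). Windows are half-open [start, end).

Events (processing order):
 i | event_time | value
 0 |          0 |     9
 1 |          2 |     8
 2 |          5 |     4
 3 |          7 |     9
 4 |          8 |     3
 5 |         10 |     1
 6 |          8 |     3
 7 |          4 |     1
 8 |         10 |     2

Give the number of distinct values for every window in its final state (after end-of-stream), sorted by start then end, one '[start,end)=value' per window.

i=0 t=0 v=9: → [0,2); WM=0
i=1 t=2 v=8: → [2,4); WM=2
i=2 t=5 v=4: → [5,7); WM=5
i=3 t=7 v=9: → [7,9); WM=7
i=4 t=8 v=3: → [7,10); WM=8
i=5 t=10 v=1: → [10,12); WM=10
i=6 t=8 v=3: DROP (t<10-0); WM=10
i=7 t=4 v=1: DROP (t<10-0); WM=10
i=8 t=10 v=2: → [10,12); WM=10

[0,2)=1 [2,4)=1 [5,7)=1 [7,10)=2 [10,12)=2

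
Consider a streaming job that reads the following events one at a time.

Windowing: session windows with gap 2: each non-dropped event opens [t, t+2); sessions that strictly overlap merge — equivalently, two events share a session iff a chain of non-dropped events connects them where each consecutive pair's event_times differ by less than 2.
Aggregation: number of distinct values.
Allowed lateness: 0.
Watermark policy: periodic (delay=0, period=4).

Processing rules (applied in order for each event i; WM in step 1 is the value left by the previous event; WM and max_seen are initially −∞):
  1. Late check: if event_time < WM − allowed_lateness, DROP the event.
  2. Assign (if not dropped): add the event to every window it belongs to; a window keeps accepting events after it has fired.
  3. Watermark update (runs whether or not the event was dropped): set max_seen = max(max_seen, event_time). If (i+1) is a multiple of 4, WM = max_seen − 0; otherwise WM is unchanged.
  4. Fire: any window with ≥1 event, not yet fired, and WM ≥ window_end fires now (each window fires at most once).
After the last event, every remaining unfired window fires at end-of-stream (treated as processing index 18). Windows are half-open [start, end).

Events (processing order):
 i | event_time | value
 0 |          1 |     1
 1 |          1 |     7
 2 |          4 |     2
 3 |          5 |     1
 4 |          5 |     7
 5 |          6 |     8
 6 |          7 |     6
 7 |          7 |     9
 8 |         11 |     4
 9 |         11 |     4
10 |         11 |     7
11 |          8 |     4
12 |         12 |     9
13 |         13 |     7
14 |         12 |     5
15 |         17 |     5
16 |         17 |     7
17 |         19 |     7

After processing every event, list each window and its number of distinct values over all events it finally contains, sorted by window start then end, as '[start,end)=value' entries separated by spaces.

i=0 t=1 v=1: → [1,3); WM=−∞
i=1 t=1 v=7: → [1,3); WM=−∞
i=2 t=4 v=2: → [4,6); WM=−∞
i=3 t=5 v=1: → [4,7); WM=5
i=4 t=5 v=7: → [4,7); WM=5
i=5 t=6 v=8: → [4,8); WM=5
i=6 t=7 v=6: → [4,9); WM=5
i=7 t=7 v=9: → [4,9); WM=7
i=8 t=11 v=4: → [11,13); WM=7
i=9 t=11 v=4: → [11,13); WM=7
i=10 t=11 v=7: → [11,13); WM=7
i=11 t=8 v=4: → [4,10); WM=11
i=12 t=12 v=9: → [11,14); WM=11
i=13 t=13 v=7: → [11,15); WM=11
i=14 t=12 v=5: → [11,15); WM=11
i=15 t=17 v=5: → [17,19); WM=17
i=16 t=17 v=7: → [17,19); WM=17
i=17 t=19 v=7: → [19,21); WM=17

[1,3)=2 [4,10)=7 [11,15)=4 [17,19)=2 [19,21)=1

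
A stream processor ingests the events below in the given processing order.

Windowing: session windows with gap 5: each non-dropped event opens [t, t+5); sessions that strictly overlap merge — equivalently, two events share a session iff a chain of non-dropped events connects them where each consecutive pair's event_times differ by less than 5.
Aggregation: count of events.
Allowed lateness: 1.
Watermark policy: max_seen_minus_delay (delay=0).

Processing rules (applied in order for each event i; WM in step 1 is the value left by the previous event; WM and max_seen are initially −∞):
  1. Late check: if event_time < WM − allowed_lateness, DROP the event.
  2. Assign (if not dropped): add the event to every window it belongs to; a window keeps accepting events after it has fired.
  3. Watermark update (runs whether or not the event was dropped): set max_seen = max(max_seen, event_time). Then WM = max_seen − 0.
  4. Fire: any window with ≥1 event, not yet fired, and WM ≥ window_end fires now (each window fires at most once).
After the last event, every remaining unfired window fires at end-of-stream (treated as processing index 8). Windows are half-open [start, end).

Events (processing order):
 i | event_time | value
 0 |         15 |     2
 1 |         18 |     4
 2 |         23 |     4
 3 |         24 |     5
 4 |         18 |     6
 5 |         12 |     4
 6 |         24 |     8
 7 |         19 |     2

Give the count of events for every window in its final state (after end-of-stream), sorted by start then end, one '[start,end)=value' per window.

[15,23)=2 [23,29)=3

i=0 t=15 v=2: → [15,20); WM=15
i=1 t=18 v=4: → [15,23); WM=18
i=2 t=23 v=4: → [23,28); WM=23
i=3 t=24 v=5: → [23,29); WM=24
i=4 t=18 v=6: DROP (t<24-1); WM=24
i=5 t=12 v=4: DROP (t<24-1); WM=24
i=6 t=24 v=8: → [23,29); WM=24
i=7 t=19 v=2: DROP (t<24-1); WM=24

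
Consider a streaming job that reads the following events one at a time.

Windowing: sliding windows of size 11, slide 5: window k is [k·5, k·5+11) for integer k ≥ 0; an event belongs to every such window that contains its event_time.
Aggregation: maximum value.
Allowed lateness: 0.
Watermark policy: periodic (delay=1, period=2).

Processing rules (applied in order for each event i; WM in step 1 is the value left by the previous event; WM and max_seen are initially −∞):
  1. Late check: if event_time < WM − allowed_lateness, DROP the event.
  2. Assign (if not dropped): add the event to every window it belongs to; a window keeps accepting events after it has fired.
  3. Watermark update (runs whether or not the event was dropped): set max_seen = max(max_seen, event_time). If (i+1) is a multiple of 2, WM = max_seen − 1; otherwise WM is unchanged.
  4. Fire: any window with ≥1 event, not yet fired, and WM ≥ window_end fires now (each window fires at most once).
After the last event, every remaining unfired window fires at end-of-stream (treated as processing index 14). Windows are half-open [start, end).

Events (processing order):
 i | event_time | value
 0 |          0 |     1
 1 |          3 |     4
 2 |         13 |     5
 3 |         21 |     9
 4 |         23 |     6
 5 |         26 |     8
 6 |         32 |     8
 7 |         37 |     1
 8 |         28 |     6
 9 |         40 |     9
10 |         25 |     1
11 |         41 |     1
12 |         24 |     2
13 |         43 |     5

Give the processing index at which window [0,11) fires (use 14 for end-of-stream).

i=0 t=0 v=1: → [0,11); WM=−∞
i=1 t=3 v=4: → [0,11); WM=2
i=2 t=13 v=5: → [10,21),[5,16); WM=2
i=3 t=21 v=9: → [20,31),[15,26); WM=20; [0,11) fires=4 [5,16) fires=5
i=4 t=23 v=6: → [20,31),[15,26); WM=20
i=5 t=26 v=8: → [25,36),[20,31); WM=25; [10,21) fires=5
i=6 t=32 v=8: → [30,41),[25,36); WM=25
i=7 t=37 v=1: → [35,46),[30,41); WM=36; [15,26) fires=9 [20,31) fires=9 [25,36) fires=8
i=8 t=28 v=6: DROP (t<36-0); WM=36
i=9 t=40 v=9: → [40,51),[35,46),[30,41); WM=39
i=10 t=25 v=1: DROP (t<39-0); WM=39
i=11 t=41 v=1: → [40,51),[35,46); WM=40
i=12 t=24 v=2: DROP (t<40-0); WM=40
i=13 t=43 v=5: → [40,51),[35,46); WM=42; [30,41) fires=9

3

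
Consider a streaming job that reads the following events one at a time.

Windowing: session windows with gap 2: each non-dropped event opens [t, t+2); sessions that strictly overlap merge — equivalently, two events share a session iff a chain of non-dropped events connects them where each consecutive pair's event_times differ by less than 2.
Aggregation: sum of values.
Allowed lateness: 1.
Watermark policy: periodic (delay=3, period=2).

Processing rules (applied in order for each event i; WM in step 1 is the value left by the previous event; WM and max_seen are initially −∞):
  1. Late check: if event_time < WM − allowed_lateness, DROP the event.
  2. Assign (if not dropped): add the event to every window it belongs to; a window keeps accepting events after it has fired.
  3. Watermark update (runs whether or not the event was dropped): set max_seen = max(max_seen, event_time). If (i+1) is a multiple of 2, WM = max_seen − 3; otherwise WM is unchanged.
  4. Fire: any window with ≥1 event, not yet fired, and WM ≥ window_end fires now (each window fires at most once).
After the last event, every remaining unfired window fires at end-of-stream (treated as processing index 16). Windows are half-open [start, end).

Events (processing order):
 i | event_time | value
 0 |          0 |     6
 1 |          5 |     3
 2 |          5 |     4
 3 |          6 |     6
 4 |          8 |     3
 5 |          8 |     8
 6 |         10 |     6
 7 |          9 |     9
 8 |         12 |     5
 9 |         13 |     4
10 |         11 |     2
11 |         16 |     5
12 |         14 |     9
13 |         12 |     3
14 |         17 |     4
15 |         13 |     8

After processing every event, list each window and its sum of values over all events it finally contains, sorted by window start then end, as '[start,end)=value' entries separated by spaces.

i=0 t=0 v=6: → [0,2); WM=−∞
i=1 t=5 v=3: → [5,7); WM=2
i=2 t=5 v=4: → [5,7); WM=2
i=3 t=6 v=6: → [5,8); WM=3
i=4 t=8 v=3: → [8,10); WM=3
i=5 t=8 v=8: → [8,10); WM=5
i=6 t=10 v=6: → [10,12); WM=5
i=7 t=9 v=9: → [8,12); WM=7
i=8 t=12 v=5: → [12,14); WM=7
i=9 t=13 v=4: → [12,15); WM=10
i=10 t=11 v=2: → [8,15); WM=10
i=11 t=16 v=5: → [16,18); WM=13
i=12 t=14 v=9: → [8,16); WM=13
i=13 t=12 v=3: → [8,16); WM=13
i=14 t=17 v=4: → [16,19); WM=13
i=15 t=13 v=8: → [8,16); WM=14

[0,2)=6 [5,8)=13 [8,16)=57 [16,19)=9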